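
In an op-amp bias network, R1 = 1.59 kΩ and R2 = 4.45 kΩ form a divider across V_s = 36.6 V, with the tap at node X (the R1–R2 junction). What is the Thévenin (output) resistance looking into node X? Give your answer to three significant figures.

R_th ≈ 1.17 kΩ

Looking into X with the source shorted: R_th = R1·R2/(R1+R2) = 1.590 × 4.45/6.040 = 1.171 kΩ.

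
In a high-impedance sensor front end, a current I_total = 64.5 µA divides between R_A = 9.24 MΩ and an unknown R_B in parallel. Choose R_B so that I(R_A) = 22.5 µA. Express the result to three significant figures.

In a two-way split, I_A/I_total = R_B/(R_A + R_B).
With f = 0.3488, R_B = R_A · f/(1−f) = 9.24 × 0.5357 = 4.950 MΩ.

R_B ≈ 4.95 MΩ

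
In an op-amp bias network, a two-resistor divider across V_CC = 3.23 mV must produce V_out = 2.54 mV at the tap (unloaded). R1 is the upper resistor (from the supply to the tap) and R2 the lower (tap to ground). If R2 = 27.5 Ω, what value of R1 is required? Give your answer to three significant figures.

R1 ≈ 7.47 Ω

Required fraction k = V_out/V_CC = 0.7864.
R1 = R2·(1/k − 1) = 27.5 × 0.2717 = 7.470 Ω.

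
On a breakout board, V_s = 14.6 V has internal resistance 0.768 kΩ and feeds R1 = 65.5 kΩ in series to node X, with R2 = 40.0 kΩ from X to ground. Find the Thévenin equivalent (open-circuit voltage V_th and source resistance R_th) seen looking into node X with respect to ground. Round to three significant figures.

R1' = 0.768 + 65.5 = 66.27 kΩ (source resistance + R1).
V_th is the unloaded tap voltage: V_s · R2/(R1'+R2) = 14.6 × 0.3764 = 5.496 V.
With V_s suppressed (replaced by a short), R_th = R1' ‖ R2 = (66.27 × 40.0)/(66.27 + 40.0) = 24.94 kΩ.

V_th ≈ 5.50 V, R_th ≈ 24.9 kΩ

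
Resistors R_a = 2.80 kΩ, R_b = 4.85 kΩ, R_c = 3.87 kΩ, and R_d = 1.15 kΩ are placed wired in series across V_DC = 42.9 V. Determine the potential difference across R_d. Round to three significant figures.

Total series resistance ΣR = 2.80 + 4.85 + 3.87 + 1.15 = 12.67 kΩ.
V = V_DC · R/ΣR = 42.9 × 0.09077 = 3.894 V.

V ≈ 3.89 V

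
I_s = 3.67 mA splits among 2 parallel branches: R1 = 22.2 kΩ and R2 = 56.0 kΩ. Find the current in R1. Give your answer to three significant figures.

I ≈ 2.63 mA

Two-branch current divider: I_k = I_s · R_other/(R_1 + R_2).
I(R1) = 3.67 × 56.0/(22.2 + 56.0) = 3.67 × 0.7161 = 2.628 mA.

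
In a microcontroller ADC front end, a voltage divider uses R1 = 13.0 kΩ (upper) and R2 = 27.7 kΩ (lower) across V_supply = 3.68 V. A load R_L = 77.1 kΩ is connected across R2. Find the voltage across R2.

R2 ‖ R_L = (27.7 × 77.1)/(27.7 + 77.1) = 20.38 kΩ.
Then V_out = V_supply · R2'/(R1 + R2') = 3.68 × 20.38/33.38 = 2.247 V.

V_out ≈ 2.25 V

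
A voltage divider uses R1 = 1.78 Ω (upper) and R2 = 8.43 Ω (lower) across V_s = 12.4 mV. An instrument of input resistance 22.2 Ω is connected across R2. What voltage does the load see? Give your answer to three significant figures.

V_out ≈ 9.60 mV

The load sits in parallel with R2, giving an effective lower resistance R2' = R2·R_L/(R2+R_L) = 6.110 Ω.
Then V_out = V_s · R2'/(R1 + R2') = 12.4 × 6.110/7.890 = 9.602 mV.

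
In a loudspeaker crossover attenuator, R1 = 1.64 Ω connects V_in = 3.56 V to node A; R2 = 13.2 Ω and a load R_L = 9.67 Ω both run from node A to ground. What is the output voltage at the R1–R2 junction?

V_out ≈ 2.75 V

The load sits in parallel with R2, giving an effective lower resistance R2' = R2·R_L/(R2+R_L) = 5.581 Ω.
Voltage divider with the loaded lower leg: V_out = 3.56 × 5.581/(1.64 + 5.581) = 3.56 × 0.7729 = 2.752 V.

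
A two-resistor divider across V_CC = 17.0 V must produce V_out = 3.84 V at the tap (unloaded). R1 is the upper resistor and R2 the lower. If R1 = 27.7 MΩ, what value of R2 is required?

Required fraction k = V_out/V_CC = 0.2259.
Rearranging, R2 = R1·k/(1−k) = 27.7 × 0.2918 = 8.083 MΩ.

R2 ≈ 8.08 MΩ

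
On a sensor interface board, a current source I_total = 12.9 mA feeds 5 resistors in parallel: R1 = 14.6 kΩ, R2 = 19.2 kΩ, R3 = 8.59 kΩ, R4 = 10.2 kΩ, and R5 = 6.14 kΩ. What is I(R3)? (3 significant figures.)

I ≈ 3.02 mA

Total conductance ΣG = 1/14.6 + 1/19.2 + 1/8.59 + 1/10.2 + 1/6.14 = 0.4979 (units of 1/kΩ).
Current divider: I(R3) = I_total · G_k/ΣG = 12.9 × (0.1164/0.4979) = 12.9 × 0.2338 = 3.016 mA.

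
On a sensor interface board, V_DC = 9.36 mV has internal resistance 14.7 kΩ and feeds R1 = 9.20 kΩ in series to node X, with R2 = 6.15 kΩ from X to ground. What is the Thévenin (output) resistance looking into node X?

R_th ≈ 4.89 kΩ

R1' = 14.7 + 9.20 = 23.90 kΩ (source resistance + R1).
Looking into X with the source shorted: R_th = R1'·R2/(R1'+R2) = 23.90 × 6.15/30.05 = 4.891 kΩ.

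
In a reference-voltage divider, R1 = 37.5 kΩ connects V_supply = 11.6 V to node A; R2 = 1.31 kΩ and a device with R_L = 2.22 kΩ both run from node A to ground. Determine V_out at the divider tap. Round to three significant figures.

V_out ≈ 0.249 V

R2 ‖ R_L = (1.31 × 2.22)/(1.31 + 2.22) = 0.8239 kΩ.
Now apply the divider: V_out = 11.6 × 0.02150 = 0.2494 V.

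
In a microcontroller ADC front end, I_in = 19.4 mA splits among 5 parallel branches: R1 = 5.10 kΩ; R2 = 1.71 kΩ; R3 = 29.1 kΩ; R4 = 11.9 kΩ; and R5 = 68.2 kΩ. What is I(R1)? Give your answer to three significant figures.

I ≈ 4.16 mA

ΣG = 1/5.10 + 1/1.71 + 1/29.1 + 1/11.9 + 1/68.2 = 0.9139.
By the current-divider rule, I = I_in · G_k/ΣG = 19.4 × 0.2145 = 4.162 mA.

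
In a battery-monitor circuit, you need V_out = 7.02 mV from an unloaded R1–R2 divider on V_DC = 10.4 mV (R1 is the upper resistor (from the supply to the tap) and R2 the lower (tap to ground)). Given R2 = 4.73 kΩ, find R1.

V_out/V_DC = R2/(R1+R2) = 0.6750.
Rearranging, R1 = R2·(1−k)/k = 4.73 × 0.4815 = 2.277 kΩ.

R1 ≈ 2.28 kΩ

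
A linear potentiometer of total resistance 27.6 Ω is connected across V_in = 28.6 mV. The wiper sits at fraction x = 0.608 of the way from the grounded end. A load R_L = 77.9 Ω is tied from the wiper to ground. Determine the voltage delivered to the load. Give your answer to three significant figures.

Lower segment x·R_p = 16.78 Ω; upper segment (1−x)·R_p = 10.82 Ω.
Lower segment in parallel with the load: 16.78 ‖ 77.9 = 13.81 Ω.
Then V_out = V_in · 13.81/(10.82 + 13.81) = 16.03 mV.
(Unloaded: V_out = x·V_in = 17.4 mV.)

V_out ≈ 16.0 mV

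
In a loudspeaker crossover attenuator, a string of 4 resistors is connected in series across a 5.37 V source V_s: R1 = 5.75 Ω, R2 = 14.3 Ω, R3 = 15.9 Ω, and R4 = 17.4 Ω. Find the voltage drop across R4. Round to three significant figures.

Total series resistance ΣR = 5.75 + 14.3 + 15.9 + 17.4 = 53.35 Ω.
By the voltage-divider rule, V = 5.37 × 17.40/53.35 = 1.751 V.

V ≈ 1.75 V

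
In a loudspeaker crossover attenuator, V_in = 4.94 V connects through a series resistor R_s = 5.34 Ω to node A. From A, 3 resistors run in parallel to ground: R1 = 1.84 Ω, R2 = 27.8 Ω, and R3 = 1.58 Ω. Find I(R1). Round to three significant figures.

I ≈ 0.359 A

Equivalent of the parallel group: R_p = 0.8248 Ω.
V_A = 4.94 × 0.8248/6.165 = 0.6610 V.
I(R1) = V_A / R1 = 0.6610/1.84 = 0.3592 A.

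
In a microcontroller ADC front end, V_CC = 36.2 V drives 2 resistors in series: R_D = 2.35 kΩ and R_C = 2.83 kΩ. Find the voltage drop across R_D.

ΣR = 2.35 + 2.83 = 5.180 kΩ.
V = V_CC · R/ΣR = 36.2 × 0.4537 = 16.42 V.

V ≈ 16.4 V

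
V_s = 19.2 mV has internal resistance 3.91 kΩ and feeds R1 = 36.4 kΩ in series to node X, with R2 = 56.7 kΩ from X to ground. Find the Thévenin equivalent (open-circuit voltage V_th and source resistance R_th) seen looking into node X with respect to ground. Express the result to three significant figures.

V_th ≈ 11.2 mV, R_th ≈ 23.6 kΩ

R1' = 3.91 + 36.4 = 40.31 kΩ (source resistance + R1).
V_th is the unloaded tap voltage: V_s · R2/(R1'+R2) = 19.2 × 0.5845 = 11.22 mV.
Zeroing V_s shorts the top of R1' to ground, so R_th = R1' ‖ R2 = 23.56 kΩ.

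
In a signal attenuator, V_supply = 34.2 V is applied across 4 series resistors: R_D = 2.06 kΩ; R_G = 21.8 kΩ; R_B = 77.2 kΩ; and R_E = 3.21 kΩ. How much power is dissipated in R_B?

Series current I = V_supply/ΣR = 34.2/104.3 = 0.3280 mA.
P(R_B) = I²·R_B = (0.3280)² × 77.2 = 8.305 mW.

P ≈ 8.31 mW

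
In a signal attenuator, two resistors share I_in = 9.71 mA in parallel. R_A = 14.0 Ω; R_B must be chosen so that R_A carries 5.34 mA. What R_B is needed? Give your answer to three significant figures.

In a two-way split, I_A/I_in = R_B/(R_A + R_B).
With f = 0.5499, R_B = R_A · f/(1−f) = 14.0 × 1.222 = 17.11 Ω.

R_B ≈ 17.1 Ω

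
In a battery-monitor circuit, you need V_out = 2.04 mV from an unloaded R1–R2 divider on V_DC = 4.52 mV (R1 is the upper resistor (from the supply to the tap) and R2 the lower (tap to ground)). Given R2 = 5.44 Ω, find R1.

R1 ≈ 6.61 Ω

Required fraction k = V_out/V_DC = 0.4513.
So R1 = R2 · (V_DC/V_out − 1) = 5.44 × (4.52/2.04 − 1) = 5.44 × 1.216 = 6.613 Ω.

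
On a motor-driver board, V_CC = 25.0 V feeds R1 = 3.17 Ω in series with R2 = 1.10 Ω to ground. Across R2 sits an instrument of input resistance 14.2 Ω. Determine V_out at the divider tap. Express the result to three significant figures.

V_out ≈ 6.09 V

First combine the lower leg with the load: R2 ‖ R_L = 1.021 Ω.
Now apply the divider: V_out = 25.0 × 0.2436 = 6.090 V.
(Unloaded it would be 6.44 V; the load pulls it down.)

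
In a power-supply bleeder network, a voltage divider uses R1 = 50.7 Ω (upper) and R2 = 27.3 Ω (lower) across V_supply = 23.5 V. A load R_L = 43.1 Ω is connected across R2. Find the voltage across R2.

V_out ≈ 5.83 V

First combine the lower leg with the load: R2 ‖ R_L = 16.71 Ω.
Now apply the divider: V_out = 23.5 × 0.2479 = 5.826 V.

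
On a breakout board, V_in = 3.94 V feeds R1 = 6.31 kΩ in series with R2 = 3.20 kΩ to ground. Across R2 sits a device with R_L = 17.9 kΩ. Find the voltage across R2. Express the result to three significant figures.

V_out ≈ 1.19 V

R2 ‖ R_L = (3.20 × 17.9)/(3.20 + 17.9) = 2.715 kΩ.
Now apply the divider: V_out = 3.94 × 0.3008 = 1.185 V.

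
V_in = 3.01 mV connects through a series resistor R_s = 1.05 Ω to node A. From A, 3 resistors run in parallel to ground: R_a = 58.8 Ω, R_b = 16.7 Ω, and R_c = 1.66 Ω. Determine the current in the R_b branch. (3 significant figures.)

I ≈ 0.105 mA

Parallel bank: R_p = 1/(1/58.8 + 1/16.7 + 1/1.66) = 1.472 Ω.
V_A = 3.01 × 1.472/2.522 = 1.757 mV.
I(R_b) = V_A / R_b = 1.757/16.7 = 0.1052 mA.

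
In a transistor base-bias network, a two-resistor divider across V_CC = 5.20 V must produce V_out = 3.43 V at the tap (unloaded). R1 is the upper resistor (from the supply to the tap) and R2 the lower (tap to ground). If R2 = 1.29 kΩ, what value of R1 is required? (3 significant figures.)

R1 ≈ 0.666 kΩ

V_out/V_CC = R2/(R1+R2) = 0.6596.
Rearranging, R1 = R2·(1−k)/k = 1.29 × 0.5160 = 0.6657 kΩ.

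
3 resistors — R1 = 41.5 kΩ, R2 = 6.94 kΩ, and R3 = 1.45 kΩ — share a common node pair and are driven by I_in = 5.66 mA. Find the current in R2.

I ≈ 0.951 mA

Total conductance ΣG = 1/41.5 + 1/6.94 + 1/1.45 = 0.8578 (units of 1/kΩ).
Current divider: I(R2) = I_in · G_k/ΣG = 5.66 × (0.1441/0.8578) = 5.66 × 0.1680 = 0.9507 mA.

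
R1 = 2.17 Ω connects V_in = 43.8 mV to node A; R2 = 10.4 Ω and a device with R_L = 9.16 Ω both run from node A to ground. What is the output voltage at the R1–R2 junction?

R2 ‖ R_L = (10.4 × 9.16)/(10.4 + 9.16) = 4.870 Ω.
Then V_out = V_in · R2'/(R1 + R2') = 43.8 × 4.870/7.040 = 30.30 mV.

V_out ≈ 30.3 mV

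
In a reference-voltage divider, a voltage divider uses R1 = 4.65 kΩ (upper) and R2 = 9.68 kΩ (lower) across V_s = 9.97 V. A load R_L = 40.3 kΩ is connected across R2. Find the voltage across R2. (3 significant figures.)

R2 ‖ R_L = (9.68 × 40.3)/(9.68 + 40.3) = 7.805 kΩ.
Voltage divider with the loaded lower leg: V_out = 9.97 × 7.805/(4.65 + 7.805) = 9.97 × 0.6267 = 6.248 V.

V_out ≈ 6.25 V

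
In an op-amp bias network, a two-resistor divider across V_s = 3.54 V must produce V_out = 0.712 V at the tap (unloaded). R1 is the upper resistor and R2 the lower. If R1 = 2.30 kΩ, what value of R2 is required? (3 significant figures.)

V_out/V_s = R2/(R1+R2) = 0.2011.
R2 = R1 · 0.2011/(1 − 0.2011) = 0.5791 kΩ.

R2 ≈ 0.579 kΩ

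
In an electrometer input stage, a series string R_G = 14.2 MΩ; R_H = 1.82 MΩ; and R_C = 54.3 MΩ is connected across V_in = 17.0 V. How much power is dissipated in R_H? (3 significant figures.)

Series current I = V_in/ΣR = 17.0/70.32 = 0.2418 µA.
V(R_H) = I·R = 0.4400 V; P = V·I = 0.4400 × 0.2418 = 0.1064 µW.

P ≈ 0.106 µW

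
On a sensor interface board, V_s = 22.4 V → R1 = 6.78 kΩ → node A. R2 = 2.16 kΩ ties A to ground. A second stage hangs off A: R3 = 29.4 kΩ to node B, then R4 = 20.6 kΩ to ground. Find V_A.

V_A ≈ 5.24 V

Looking into the second stage from A: R3 + R4 = 50.00 kΩ appears in parallel with R2.
Effective lower resistance at A: R2 ‖ 50.00 = 2.071 kΩ.
V_A = 22.4 × 2.071/(6.78 + 2.071) = 5.240 V.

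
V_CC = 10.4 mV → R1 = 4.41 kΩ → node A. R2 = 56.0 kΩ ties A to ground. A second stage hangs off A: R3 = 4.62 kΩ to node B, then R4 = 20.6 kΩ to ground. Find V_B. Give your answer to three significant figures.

Node A sees R2 in parallel with the series input of stage 2, R3 + R4 = 25.22 kΩ.
R2 ‖ (R3+R4) = 17.39 kΩ.
So V_A = 10.4 × 0.7977 = 8.296 mV.
V_B = V_A × 0.8168 = 6.776 mV.

V_B ≈ 6.78 mV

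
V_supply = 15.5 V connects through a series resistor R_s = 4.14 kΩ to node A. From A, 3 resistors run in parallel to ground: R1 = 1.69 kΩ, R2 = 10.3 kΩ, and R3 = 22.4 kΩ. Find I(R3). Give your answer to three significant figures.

Combine the parallel branches: R_p = (1/1.69 + 1/10.3 + 1/22.4)⁻¹ = 1.363 kΩ.
Node voltage V_A = V_supply · R_p/(R_s + R_p) = 15.5 × 0.2477 = 3.840 V.
Branch current I = V_A/R3 = 3.840/22.4 = 0.1714 mA.
(Check via current divider: I_total = 2.816 mA; share G_k/ΣG = 0.06087 → same result.)

I ≈ 0.171 mA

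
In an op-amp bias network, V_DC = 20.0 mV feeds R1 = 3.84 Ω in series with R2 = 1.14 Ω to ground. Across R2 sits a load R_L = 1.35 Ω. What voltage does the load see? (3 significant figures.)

V_out ≈ 2.77 mV

First combine the lower leg with the load: R2 ‖ R_L = 0.6181 Ω.
Voltage divider with the loaded lower leg: V_out = 20.0 × 0.6181/(3.84 + 0.6181) = 20.0 × 0.1386 = 2.773 mV.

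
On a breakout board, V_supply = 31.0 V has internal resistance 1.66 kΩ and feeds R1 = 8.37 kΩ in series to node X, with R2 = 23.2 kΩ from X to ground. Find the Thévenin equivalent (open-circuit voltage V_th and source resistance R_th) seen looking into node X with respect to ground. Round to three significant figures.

R1' = 1.66 + 8.37 = 10.03 kΩ (source resistance + R1).
Open-circuit (no load on X): V_th = V_supply · R2/(R1' + R2) = 31.0 × 23.2/(10.03 + 23.2) = 21.64 V.
Zeroing V_supply shorts the top of R1' to ground, so R_th = R1' ‖ R2 = 7.003 kΩ.

V_th ≈ 21.6 V, R_th ≈ 7.00 kΩ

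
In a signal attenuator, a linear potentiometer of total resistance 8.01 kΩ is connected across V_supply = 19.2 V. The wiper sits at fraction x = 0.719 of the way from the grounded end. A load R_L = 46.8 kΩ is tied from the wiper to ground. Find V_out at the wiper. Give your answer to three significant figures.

V_out ≈ 13.3 V

Lower segment x·R_p = 5.759 kΩ; upper segment (1−x)·R_p = 2.251 kΩ.
R_L loads the lower segment: effective lower R = 5.128 kΩ.
V_out = 19.2 × 5.128/(2.251 + 5.128) = 13.34 V.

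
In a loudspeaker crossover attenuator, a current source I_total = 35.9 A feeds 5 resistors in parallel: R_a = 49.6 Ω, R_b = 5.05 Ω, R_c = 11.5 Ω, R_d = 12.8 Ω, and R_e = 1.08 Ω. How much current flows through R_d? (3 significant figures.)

Total conductance ΣG = 1/49.6 + 1/5.05 + 1/11.5 + 1/12.8 + 1/1.08 = 1.309 (units of 1/Ω).
R_d takes the fraction G_k/ΣG = 0.07812/1.309 = 0.05967, so I = 35.9 × 0.05967 = 2.142 A.

I ≈ 2.14 A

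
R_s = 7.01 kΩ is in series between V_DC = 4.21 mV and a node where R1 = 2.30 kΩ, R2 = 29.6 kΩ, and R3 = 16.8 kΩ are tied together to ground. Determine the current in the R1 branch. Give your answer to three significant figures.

I ≈ 0.389 µA

Parallel bank: R_p = 1/(1/2.30 + 1/29.6 + 1/16.8) = 1.894 kΩ.
V_A = 4.21 × 1.894/8.904 = 0.8954 mV.
I(R1) = V_A / R1 = 0.8954/2.30 = 0.3893 µA.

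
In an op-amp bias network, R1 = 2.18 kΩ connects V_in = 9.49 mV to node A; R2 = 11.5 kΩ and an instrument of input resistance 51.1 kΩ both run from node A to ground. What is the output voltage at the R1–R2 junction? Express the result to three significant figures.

V_out ≈ 7.70 mV

R2 ‖ R_L = (11.5 × 51.1)/(11.5 + 51.1) = 9.387 kΩ.
Voltage divider with the loaded lower leg: V_out = 9.49 × 9.387/(2.18 + 9.387) = 9.49 × 0.8115 = 7.702 mV.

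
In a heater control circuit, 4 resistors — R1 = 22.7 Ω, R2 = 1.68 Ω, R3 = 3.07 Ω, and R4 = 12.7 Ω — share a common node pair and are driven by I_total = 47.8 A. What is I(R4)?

Total conductance ΣG = 1/22.7 + 1/1.68 + 1/3.07 + 1/12.7 = 1.044 (units of 1/Ω).
R4 takes the fraction G_k/ΣG = 0.07874/1.044 = 0.07544, so I = 47.8 × 0.07544 = 3.606 A.

I ≈ 3.61 A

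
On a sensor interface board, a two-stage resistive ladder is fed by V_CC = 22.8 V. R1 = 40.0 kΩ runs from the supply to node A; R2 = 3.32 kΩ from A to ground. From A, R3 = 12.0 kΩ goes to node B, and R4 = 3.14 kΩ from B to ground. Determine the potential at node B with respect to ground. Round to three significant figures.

Looking into the second stage from A: R3 + R4 = 15.14 kΩ appears in parallel with R2.
R2 ‖ (R3+R4) = 2.723 kΩ.
So V_A = 22.8 × 0.06373 = 1.453 V.
V_B = V_A × 0.2074 = 0.3014 V.

V_B ≈ 0.301 V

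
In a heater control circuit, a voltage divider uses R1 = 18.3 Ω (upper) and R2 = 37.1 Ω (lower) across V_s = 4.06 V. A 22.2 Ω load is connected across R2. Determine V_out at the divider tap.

First combine the lower leg with the load: R2 ‖ R_L = 13.89 Ω.
Then V_out = V_s · R2'/(R1 + R2') = 4.06 × 13.89/32.19 = 1.752 V.

V_out ≈ 1.75 V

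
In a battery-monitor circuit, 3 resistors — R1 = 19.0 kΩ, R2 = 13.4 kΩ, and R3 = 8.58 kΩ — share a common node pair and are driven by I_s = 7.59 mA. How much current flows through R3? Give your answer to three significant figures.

I ≈ 3.63 mA

ΣG = 1/19.0 + 1/13.4 + 1/8.58 = 0.2438.
Current divider: I(R3) = I_s · G_k/ΣG = 7.59 × (0.1166/0.2438) = 7.59 × 0.4780 = 3.628 mA.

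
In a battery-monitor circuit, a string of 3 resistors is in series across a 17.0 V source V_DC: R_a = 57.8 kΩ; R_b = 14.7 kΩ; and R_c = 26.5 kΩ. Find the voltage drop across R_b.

V ≈ 2.52 V

Series total: ΣR = 57.8 + 14.7 + 26.5 = 99.00 kΩ.
By the voltage-divider rule, V = 17.0 × 14.70/99.00 = 2.524 V.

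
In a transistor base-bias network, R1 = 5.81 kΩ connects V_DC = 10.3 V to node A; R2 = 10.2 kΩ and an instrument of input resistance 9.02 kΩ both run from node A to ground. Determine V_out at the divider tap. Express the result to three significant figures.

R2 ‖ R_L = (10.2 × 9.02)/(10.2 + 9.02) = 4.787 kΩ.
Then V_out = V_DC · R2'/(R1 + R2') = 10.3 × 4.787/10.60 = 4.653 V.

V_out ≈ 4.65 V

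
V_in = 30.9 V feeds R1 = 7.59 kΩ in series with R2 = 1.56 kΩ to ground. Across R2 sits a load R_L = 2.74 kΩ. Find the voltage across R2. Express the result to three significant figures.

The load sits in parallel with R2, giving an effective lower resistance R2' = R2·R_L/(R2+R_L) = 0.9940 kΩ.
Then V_out = V_in · R2'/(R1 + R2') = 30.9 × 0.9940/8.584 = 3.578 V.
(Unloaded it would be 5.27 V; the load pulls it down.)

V_out ≈ 3.58 V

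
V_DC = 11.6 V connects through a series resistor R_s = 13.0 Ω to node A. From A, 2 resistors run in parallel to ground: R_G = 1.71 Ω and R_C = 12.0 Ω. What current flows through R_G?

I ≈ 0.700 A

Combine the parallel branches: R_p = (1/1.71 + 1/12.0)⁻¹ = 1.497 Ω.
V_A = 11.6 × 1.497/14.50 = 1.198 V.
Branch current I = V_A/R_G = 1.198/1.71 = 0.7004 A.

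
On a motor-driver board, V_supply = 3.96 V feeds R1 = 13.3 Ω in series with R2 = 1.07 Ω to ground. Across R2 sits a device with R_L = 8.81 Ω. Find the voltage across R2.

R2 ‖ R_L = (1.07 × 8.81)/(1.07 + 8.81) = 0.9541 Ω.
Now apply the divider: V_out = 3.96 × 0.06694 = 0.2651 V.
(Unloaded it would be 0.295 V; the load pulls it down.)

V_out ≈ 0.265 V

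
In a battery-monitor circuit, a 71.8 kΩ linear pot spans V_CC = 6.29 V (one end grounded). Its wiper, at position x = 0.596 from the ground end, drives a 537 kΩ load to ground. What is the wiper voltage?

V_out ≈ 3.63 V

The pot divides into 29.01 kΩ above the wiper and 42.79 kΩ below.
R_L loads the lower segment: effective lower R = 39.63 kΩ.
V_out = 6.29 × 39.63/(29.01 + 39.63) = 3.632 V.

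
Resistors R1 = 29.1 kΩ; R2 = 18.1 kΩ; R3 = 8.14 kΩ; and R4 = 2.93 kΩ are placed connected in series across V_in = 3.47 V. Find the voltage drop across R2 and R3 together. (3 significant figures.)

ΣR = 29.1 + 18.1 + 8.14 + 2.93 = 58.27 kΩ.
R_{R2..R3} = 18.1 + 8.14 = 26.24 kΩ.
By the voltage-divider rule, V = 3.47 × 26.24/58.27 = 1.563 V.

V ≈ 1.56 V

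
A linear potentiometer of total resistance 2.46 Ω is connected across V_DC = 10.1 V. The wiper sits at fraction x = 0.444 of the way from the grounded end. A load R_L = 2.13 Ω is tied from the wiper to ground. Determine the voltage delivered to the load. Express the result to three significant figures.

The pot divides into 1.368 Ω above the wiper and 1.092 Ω below.
R_L loads the lower segment: effective lower R = 0.7220 Ω.
V_out = 10.1 × 0.7220/(1.368 + 0.7220) = 3.490 V.

V_out ≈ 3.49 V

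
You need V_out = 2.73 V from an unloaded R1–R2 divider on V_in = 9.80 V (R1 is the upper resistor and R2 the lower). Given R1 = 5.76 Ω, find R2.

R2 ≈ 2.22 Ω

V_out/V_in = R2/(R1+R2) = 0.2786.
Rearranging, R2 = R1·k/(1−k) = 5.76 × 0.3861 = 2.224 Ω.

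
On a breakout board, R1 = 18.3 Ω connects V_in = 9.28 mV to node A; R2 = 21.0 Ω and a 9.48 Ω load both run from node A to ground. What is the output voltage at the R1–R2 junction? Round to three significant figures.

The load sits in parallel with R2, giving an effective lower resistance R2' = R2·R_L/(R2+R_L) = 6.531 Ω.
Then V_out = V_in · R2'/(R1 + R2') = 9.28 × 6.531/24.83 = 2.441 mV.

V_out ≈ 2.44 mV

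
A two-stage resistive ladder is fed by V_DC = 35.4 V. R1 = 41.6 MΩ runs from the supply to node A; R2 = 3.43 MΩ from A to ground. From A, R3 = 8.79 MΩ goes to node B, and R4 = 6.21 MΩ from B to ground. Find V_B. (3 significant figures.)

The second stage (R3 + R4 = 15.00 MΩ) loads node A in parallel with R2.
R2 ‖ (R3+R4) = 2.792 MΩ.
V_A = 35.4 × 2.792/(41.6 + 2.792) = 2.226 V.
V_B = V_A × 0.4140 = 0.9216 V.

V_B ≈ 0.922 V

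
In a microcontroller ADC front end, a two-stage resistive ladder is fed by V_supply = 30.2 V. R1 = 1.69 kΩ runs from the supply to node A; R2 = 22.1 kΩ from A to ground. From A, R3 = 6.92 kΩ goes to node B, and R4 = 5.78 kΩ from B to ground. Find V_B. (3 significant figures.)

The second stage (R3 + R4 = 12.70 kΩ) loads node A in parallel with R2.
Effective lower resistance at A: R2 ‖ 12.70 = 8.065 kΩ.
First divider: V_A = V_supply · 8.065/(1.69 + 8.065) = 24.97 V.
Stage 2 is unloaded, so V_B = V_A · R4/(R3+R4) = 24.97 × 5.78/12.70 = 11.36 V.

V_B ≈ 11.4 V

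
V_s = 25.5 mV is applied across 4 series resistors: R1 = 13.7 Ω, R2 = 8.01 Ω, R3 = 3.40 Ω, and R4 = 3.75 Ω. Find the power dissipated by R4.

The common current is I = 25.5/28.86 = 0.8836 mA.
P = I²R = 0.7807 × 3.75 = 2.928 µW.

P ≈ 2.93 µW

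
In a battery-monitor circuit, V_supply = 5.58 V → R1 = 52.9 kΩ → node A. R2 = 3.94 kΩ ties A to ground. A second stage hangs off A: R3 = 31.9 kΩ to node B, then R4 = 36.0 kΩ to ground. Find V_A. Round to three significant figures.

Looking into the second stage from A: R3 + R4 = 67.90 kΩ appears in parallel with R2.
Effective lower resistance at A: R2 ‖ 67.90 = 3.724 kΩ.
First divider: V_A = V_supply · 3.724/(52.9 + 3.724) = 0.3670 V.

V_A ≈ 0.367 V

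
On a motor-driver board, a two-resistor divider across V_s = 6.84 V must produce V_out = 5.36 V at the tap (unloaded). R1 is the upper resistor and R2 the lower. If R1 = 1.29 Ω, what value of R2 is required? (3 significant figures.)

R2 ≈ 4.67 Ω

The divider ratio is R2/(R1+R2) = 5.36/6.84 = 0.7836.
R2 = R1 · 0.7836/(1 − 0.7836) = 4.672 Ω.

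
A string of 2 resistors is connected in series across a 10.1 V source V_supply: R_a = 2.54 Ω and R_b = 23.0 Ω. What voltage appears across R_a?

V ≈ 1.00 V

Series total: ΣR = 2.54 + 23.0 = 25.54 Ω.
V = V_supply · R/ΣR = 10.1 × 0.09945 = 1.004 V.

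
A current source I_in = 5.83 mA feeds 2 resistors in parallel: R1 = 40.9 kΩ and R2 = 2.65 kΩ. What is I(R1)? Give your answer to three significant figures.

I ≈ 0.355 mA

With just two branches, the current splits inversely with resistance.
I(R1) = 5.83 × 2.65/(40.9 + 2.65) = 5.83 × 0.06085 = 0.3548 mA.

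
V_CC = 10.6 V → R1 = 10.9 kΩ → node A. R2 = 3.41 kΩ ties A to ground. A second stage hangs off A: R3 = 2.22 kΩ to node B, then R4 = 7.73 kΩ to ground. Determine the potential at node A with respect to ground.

The second stage (R3 + R4 = 9.950 kΩ) loads node A in parallel with R2.
Effective lower resistance at A: R2 ‖ 9.950 = 2.540 kΩ.
First divider: V_A = V_CC · 2.540/(10.9 + 2.540) = 2.003 V.

V_A ≈ 2.00 V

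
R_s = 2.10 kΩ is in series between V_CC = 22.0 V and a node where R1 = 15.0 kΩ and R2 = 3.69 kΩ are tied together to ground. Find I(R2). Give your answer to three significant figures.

Parallel bank: R_p = 1/(1/15.0 + 1/3.69) = 2.961 kΩ.
Node voltage V_A = V_CC · R_p/(R_s + R_p) = 22.0 × 0.5851 = 12.87 V.
I(R2) = V_A / R2 = 12.87/3.69 = 3.488 mA.
(Equivalently: I_total = 4.347 mA, then current-divider fraction G_k/ΣG = 0.8026.)

I ≈ 3.49 mA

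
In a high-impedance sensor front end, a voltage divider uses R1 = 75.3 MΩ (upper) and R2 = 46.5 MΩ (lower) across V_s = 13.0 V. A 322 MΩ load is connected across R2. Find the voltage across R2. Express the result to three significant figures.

V_out ≈ 4.56 V

The load sits in parallel with R2, giving an effective lower resistance R2' = R2·R_L/(R2+R_L) = 40.63 MΩ.
Then V_out = V_s · R2'/(R1 + R2') = 13.0 × 40.63/115.9 = 4.556 V.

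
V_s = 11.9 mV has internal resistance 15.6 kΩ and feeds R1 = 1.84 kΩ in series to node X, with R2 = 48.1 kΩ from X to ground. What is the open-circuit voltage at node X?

V_th ≈ 8.73 mV

R1' = 15.6 + 1.84 = 17.44 kΩ (source resistance + R1).
V_th is the unloaded tap voltage: V_s · R2/(R1'+R2) = 11.9 × 0.7339 = 8.733 mV.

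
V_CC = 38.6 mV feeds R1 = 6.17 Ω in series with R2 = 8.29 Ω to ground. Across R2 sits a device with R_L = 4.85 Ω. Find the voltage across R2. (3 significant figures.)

V_out ≈ 12.8 mV

The load sits in parallel with R2, giving an effective lower resistance R2' = R2·R_L/(R2+R_L) = 3.060 Ω.
Then V_out = V_CC · R2'/(R1 + R2') = 38.6 × 3.060/9.230 = 12.80 mV.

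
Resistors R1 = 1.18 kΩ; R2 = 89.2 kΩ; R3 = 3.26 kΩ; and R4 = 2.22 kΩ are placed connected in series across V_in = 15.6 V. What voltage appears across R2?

Total series resistance ΣR = 1.18 + 89.2 + 3.26 + 2.22 = 95.86 kΩ.
V = V_in · R/ΣR = 15.6 × 0.9305 = 14.52 V.

V ≈ 14.5 V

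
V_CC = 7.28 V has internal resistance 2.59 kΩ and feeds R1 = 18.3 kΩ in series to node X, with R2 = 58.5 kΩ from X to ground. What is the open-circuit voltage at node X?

R1' = 2.59 + 18.3 = 20.89 kΩ (source resistance + R1).
Open-circuit (no load on X): V_th = V_CC · R2/(R1' + R2) = 7.28 × 58.5/(20.89 + 58.5) = 5.364 V.

V_th ≈ 5.36 V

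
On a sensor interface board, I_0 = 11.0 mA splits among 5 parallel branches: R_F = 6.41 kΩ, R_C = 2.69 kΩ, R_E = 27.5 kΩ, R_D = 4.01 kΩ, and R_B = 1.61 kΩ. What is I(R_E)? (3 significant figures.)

I ≈ 0.279 mA

Conductances: ΣG = 1/6.41 + 1/2.69 + 1/27.5 + 1/4.01 + 1/1.61 = 1.435 (1/kΩ).
By the current-divider rule, I = I_0 · G_k/ΣG = 11.0 × 0.02535 = 0.2788 mA.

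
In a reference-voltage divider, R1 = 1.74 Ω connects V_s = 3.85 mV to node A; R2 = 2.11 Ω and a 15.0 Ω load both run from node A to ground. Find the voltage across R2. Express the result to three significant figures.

V_out ≈ 1.98 mV

The load sits in parallel with R2, giving an effective lower resistance R2' = R2·R_L/(R2+R_L) = 1.850 Ω.
Voltage divider with the loaded lower leg: V_out = 3.85 × 1.850/(1.74 + 1.850) = 3.85 × 0.5153 = 1.984 mV.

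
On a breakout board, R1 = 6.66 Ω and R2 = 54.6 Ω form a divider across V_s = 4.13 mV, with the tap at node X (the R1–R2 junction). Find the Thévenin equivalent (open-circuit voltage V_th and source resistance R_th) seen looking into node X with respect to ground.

V_th ≈ 3.68 mV, R_th ≈ 5.94 Ω

V_th is the unloaded tap voltage: V_s · R2/(R1+R2) = 4.13 × 0.8913 = 3.681 mV.
Zeroing V_s shorts the top of R1 to ground, so R_th = R1 ‖ R2 = 5.936 Ω.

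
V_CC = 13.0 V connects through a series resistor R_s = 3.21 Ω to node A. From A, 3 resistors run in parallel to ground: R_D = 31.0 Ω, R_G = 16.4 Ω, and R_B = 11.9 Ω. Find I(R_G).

I ≈ 0.505 A

Parallel bank: R_p = 1/(1/31.0 + 1/16.4 + 1/11.9) = 5.641 Ω.
Node voltage V_A = V_CC · R_p/(R_s + R_p) = 13.0 × 0.6373 = 8.285 V.
Branch current I = V_A/R_G = 8.285/16.4 = 0.5052 A.
(Equivalently: I_total = 1.469 A, then current-divider fraction G_k/ΣG = 0.3440.)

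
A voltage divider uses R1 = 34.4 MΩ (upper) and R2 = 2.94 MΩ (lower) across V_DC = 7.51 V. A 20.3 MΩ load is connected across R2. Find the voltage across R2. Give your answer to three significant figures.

R2 ‖ R_L = (2.94 × 20.3)/(2.94 + 20.3) = 2.568 MΩ.
Voltage divider with the loaded lower leg: V_out = 7.51 × 2.568/(34.4 + 2.568) = 7.51 × 0.06947 = 0.5217 V.

V_out ≈ 0.522 V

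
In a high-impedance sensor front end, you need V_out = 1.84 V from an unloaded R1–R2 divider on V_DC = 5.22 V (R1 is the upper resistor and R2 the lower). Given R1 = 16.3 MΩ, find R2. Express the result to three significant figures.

R2 ≈ 8.87 MΩ

V_out/V_DC = R2/(R1+R2) = 0.3525.
So R2 = R1 · V_out/(V_DC − V_out) = 16.3 × 1.84/(5.22 − 1.84) = 16.3 × 0.5444 = 8.873 MΩ.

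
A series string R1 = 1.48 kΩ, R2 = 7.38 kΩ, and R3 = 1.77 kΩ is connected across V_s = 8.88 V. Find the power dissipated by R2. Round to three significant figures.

P ≈ 5.15 mW

ΣR = 10.63 kΩ → I = 8.88/10.63 = 0.8354 mA.
P = I²R = 0.6978 × 7.38 = 5.150 mW.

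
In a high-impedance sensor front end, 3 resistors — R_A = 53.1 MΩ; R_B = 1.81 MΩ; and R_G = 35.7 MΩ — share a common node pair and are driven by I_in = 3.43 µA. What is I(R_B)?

I ≈ 3.16 µA

ΣG = 1/53.1 + 1/1.81 + 1/35.7 = 0.5993.
Current divider: I(R_B) = I_in · G_k/ΣG = 3.43 × (0.5525/0.5993) = 3.43 × 0.9218 = 3.162 µA.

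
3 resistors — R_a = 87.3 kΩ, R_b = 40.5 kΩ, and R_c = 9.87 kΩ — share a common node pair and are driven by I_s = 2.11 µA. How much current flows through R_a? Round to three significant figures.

ΣG = 1/87.3 + 1/40.5 + 1/9.87 = 0.1375.
R_a takes the fraction G_k/ΣG = 0.01145/0.1375 = 0.08333, so I = 2.11 × 0.08333 = 0.1758 µA.

I ≈ 0.176 µA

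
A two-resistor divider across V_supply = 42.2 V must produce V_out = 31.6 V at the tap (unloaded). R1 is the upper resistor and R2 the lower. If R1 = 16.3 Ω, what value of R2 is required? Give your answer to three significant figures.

R2 ≈ 48.6 Ω

The divider ratio is R2/(R1+R2) = 31.6/42.2 = 0.7488.
Rearranging, R2 = R1·k/(1−k) = 16.3 × 2.981 = 48.59 Ω.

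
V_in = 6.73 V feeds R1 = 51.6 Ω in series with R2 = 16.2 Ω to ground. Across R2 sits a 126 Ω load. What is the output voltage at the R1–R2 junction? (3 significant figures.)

First combine the lower leg with the load: R2 ‖ R_L = 14.35 Ω.
Now apply the divider: V_out = 6.73 × 0.2176 = 1.465 V.

V_out ≈ 1.46 V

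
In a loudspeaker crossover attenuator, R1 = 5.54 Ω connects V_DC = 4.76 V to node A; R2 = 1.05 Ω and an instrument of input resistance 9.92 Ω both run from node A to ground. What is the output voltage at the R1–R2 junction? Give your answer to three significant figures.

The load sits in parallel with R2, giving an effective lower resistance R2' = R2·R_L/(R2+R_L) = 0.9495 Ω.
Then V_out = V_DC · R2'/(R1 + R2') = 4.76 × 0.9495/6.489 = 0.6965 V.

V_out ≈ 0.696 V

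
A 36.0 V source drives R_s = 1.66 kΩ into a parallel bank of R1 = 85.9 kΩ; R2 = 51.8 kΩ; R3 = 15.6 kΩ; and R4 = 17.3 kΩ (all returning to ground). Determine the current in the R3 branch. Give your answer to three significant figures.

Equivalent of the parallel group: R_p = 6.542 kΩ.
V_A by voltage divider: V_A = 36.0 × 6.542/(1.66 + 6.542) = 28.71 V.
I(R3) = V_A / R3 = 28.71/15.6 = 1.841 mA.

I ≈ 1.84 mA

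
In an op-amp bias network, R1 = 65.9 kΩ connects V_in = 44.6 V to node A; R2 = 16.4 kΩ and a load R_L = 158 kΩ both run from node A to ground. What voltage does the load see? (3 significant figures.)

The load sits in parallel with R2, giving an effective lower resistance R2' = R2·R_L/(R2+R_L) = 14.86 kΩ.
Then V_out = V_in · R2'/(R1 + R2') = 44.6 × 14.86/80.76 = 8.205 V.

V_out ≈ 8.21 V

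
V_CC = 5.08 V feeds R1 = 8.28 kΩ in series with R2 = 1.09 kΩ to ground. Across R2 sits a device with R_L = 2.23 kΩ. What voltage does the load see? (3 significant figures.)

First combine the lower leg with the load: R2 ‖ R_L = 0.7321 kΩ.
Now apply the divider: V_out = 5.08 × 0.08124 = 0.4127 V.

V_out ≈ 0.413 V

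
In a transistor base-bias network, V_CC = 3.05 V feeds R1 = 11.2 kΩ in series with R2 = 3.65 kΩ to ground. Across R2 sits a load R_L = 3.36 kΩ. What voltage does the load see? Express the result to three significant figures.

V_out ≈ 0.412 V

R2 ‖ R_L = (3.65 × 3.36)/(3.65 + 3.36) = 1.750 kΩ.
Voltage divider with the loaded lower leg: V_out = 3.05 × 1.750/(11.2 + 1.750) = 3.05 × 0.1351 = 0.4121 V.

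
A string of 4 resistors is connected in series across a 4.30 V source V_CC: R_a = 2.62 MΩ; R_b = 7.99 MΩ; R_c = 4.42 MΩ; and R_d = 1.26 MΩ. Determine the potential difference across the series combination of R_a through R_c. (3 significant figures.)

ΣR = 2.62 + 7.99 + 4.42 + 1.26 = 16.29 MΩ.
R_{R_a..R_c} = 2.62 + 7.99 + 4.42 = 15.03 MΩ.
By the voltage-divider rule, V = 4.30 × 15.03/16.29 = 3.967 V.

V ≈ 3.97 V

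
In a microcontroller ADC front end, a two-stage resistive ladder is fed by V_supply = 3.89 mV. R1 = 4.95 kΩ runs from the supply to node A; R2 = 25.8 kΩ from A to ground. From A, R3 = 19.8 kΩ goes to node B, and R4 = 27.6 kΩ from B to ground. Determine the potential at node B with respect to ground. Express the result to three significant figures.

V_B ≈ 1.75 mV

Node A sees R2 in parallel with the series input of stage 2, R3 + R4 = 47.40 kΩ.
Effective lower resistance at A: R2 ‖ 47.40 = 16.71 kΩ.
V_A = 3.89 × 16.71/(4.95 + 16.71) = 3.001 mV.
Then the unloaded second divider: V_B = V_A × R4/(R3+R4) = 3.001 × 0.5823 = 1.747 mV.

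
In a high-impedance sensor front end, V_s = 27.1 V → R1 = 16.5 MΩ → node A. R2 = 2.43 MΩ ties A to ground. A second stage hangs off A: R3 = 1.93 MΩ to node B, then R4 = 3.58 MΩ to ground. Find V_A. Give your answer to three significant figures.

Looking into the second stage from A: R3 + R4 = 5.510 MΩ appears in parallel with R2.
R2 ‖ (R3+R4) = 1.686 MΩ.
So V_A = 27.1 × 0.09272 = 2.513 V.

V_A ≈ 2.51 V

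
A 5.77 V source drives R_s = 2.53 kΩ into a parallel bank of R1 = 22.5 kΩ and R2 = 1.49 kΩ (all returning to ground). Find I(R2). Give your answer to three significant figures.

Parallel bank: R_p = 1/(1/22.5 + 1/1.49) = 1.397 kΩ.
V_A = 5.77 × 1.397/3.927 = 2.053 V.
Branch current I = V_A/R2 = 2.053/1.49 = 1.378 mA.

I ≈ 1.38 mA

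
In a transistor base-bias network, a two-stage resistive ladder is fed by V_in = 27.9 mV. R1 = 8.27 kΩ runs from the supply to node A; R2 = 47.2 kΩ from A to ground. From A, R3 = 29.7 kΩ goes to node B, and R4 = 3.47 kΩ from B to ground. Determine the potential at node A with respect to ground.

Node A sees R2 in parallel with the series input of stage 2, R3 + R4 = 33.17 kΩ.
R2 ‖ (R3+R4) = 19.48 kΩ.
V_A = 27.9 × 19.48/(8.27 + 19.48) = 19.59 mV.

V_A ≈ 19.6 mV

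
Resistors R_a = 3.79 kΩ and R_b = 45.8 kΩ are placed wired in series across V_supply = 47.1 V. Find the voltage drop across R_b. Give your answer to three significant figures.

Total series resistance ΣR = 3.79 + 45.8 = 49.59 kΩ.
By the voltage-divider rule, V = 47.1 × 45.80/49.59 = 43.50 V.

V ≈ 43.5 V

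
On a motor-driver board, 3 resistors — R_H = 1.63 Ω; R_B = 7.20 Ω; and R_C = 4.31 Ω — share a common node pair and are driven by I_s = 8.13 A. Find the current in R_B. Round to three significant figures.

Conductances: ΣG = 1/1.63 + 1/7.20 + 1/4.31 = 0.9844 (1/Ω).
Current divider: I(R_B) = I_s · G_k/ΣG = 8.13 × (0.1389/0.9844) = 8.13 × 0.1411 = 1.147 A.

I ≈ 1.15 A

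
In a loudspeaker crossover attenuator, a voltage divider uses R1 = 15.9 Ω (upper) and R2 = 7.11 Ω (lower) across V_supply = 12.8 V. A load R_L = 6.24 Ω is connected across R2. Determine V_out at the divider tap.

The load sits in parallel with R2, giving an effective lower resistance R2' = R2·R_L/(R2+R_L) = 3.323 Ω.
Voltage divider with the loaded lower leg: V_out = 12.8 × 3.323/(15.9 + 3.323) = 12.8 × 0.1729 = 2.213 V.

V_out ≈ 2.21 V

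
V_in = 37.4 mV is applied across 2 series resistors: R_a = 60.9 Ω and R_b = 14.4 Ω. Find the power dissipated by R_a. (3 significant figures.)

ΣR = 75.30 Ω → I = 37.4/75.30 = 0.4967 mA.
P(R_a) = I²·R_a = (0.4967)² × 60.9 = 15.02 µW.

P ≈ 15.0 µW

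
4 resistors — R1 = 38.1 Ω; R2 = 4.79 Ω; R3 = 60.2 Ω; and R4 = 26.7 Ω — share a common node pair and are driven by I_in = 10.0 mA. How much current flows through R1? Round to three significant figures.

I ≈ 0.908 mA

Conductances: ΣG = 1/38.1 + 1/4.79 + 1/60.2 + 1/26.7 = 0.2891 (1/Ω).
By the current-divider rule, I = I_in · G_k/ΣG = 10.0 × 0.09079 = 0.9079 mA.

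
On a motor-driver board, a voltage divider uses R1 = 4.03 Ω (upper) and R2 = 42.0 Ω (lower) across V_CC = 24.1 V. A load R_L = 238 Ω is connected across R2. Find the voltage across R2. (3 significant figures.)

First combine the lower leg with the load: R2 ‖ R_L = 35.70 Ω.
Then V_out = V_CC · R2'/(R1 + R2') = 24.1 × 35.70/39.73 = 21.66 V.

V_out ≈ 21.7 V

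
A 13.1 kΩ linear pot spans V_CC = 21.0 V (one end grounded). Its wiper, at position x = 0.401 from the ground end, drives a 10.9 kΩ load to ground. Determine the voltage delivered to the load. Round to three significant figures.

Lower segment x·R_p = 5.253 kΩ; upper segment (1−x)·R_p = 7.847 kΩ.
(x·R_p) ‖ R_L = 3.545 kΩ.
Then V_out = V_CC · 3.545/(7.847 + 3.545) = 6.535 V.
(Unloaded: V_out = x·V_CC = 8.42 V.)

V_out ≈ 6.53 V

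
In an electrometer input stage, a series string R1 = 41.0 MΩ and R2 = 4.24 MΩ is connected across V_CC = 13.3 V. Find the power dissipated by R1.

P ≈ 3.54 µW

The common current is I = 13.3/45.24 = 0.2940 µA.
V(R1) = I·R = 12.05 V; P = V·I = 12.05 × 0.2940 = 3.544 µW.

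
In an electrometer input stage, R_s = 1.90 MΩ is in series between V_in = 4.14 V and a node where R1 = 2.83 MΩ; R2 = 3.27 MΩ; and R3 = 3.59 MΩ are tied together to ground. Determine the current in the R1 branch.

Equivalent of the parallel group: R_p = 1.066 MΩ.
V_A = 4.14 × 1.066/2.966 = 1.488 V.
Branch current I = V_A/R1 = 1.488/2.83 = 0.5259 µA.

I ≈ 0.526 µA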